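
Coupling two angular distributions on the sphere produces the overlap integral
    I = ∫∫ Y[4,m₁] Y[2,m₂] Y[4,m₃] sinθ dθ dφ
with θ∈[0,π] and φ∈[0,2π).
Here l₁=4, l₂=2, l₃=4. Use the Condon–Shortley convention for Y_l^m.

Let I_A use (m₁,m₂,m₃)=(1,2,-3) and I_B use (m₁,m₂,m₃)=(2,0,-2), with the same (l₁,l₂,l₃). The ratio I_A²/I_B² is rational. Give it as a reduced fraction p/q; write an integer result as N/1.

Same 4,2,4: normalisation and zero-m 3j drop out of the ratio.
A: Δ: 2! 6! 2! / 11! → 1/13860; sum: t=2:+1/480 = 1/480; 3j²(4 2 4; 1 2 -3) = Δ·Π!·Σ² = 3/110  (sign -1)
B: Δ: 2! 6! 2! / 11! → 1/13860; sum: t=0:+1/192 t=1:−1/120 t=2:+1/2880 = -1/360; 3j²(4 2 4; 2 0 -2) = Δ·Π!·Σ² = 16/3465  (sign -1)
I_A²/I_B² = (3/110)/(16/3465) = 189/32

189/32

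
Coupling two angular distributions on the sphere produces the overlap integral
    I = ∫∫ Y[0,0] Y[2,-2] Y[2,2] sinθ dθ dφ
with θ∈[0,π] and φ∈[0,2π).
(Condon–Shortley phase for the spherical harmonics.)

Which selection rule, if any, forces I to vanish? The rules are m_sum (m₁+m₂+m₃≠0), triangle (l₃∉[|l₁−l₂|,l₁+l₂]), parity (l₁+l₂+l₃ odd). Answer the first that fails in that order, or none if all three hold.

Σmᵢ = 0  ✓
l₃∈[|l₁−l₂|,l₁+l₂]=[2,2], have l₃=2  ✓
Σlᵢ = 4 ⇒ even  ✓

none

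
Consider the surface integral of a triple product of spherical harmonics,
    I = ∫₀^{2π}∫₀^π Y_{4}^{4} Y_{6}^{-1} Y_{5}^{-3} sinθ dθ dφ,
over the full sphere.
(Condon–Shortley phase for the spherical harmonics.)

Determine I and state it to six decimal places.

0.000000

L=15 odd ⇒ parity kills the (l;000) factor ⇒ I = 0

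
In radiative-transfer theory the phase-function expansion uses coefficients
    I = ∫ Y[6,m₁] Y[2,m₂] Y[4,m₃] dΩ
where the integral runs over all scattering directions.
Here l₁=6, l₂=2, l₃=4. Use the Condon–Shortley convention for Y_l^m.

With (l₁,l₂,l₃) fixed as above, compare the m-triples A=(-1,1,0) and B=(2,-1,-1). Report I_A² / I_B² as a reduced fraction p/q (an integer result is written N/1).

25/32

l's match ⇒ only the (l;m) 3-j factors differ between A and B.
A: triangle coeff Δ(6,2,4) = 1/6435; Σ_t [3,3]: t=3:−1/3456 = -1/3456; (3j)²=35/1287 [(6 2 4; -1 1 0)], sign=-1
B: triangle coeff Δ(6,2,4) = 1/6435; Σ_t [1,1]: t=1:−1/4320 = -1/4320; (3j)²=224/6435 [(6 2 4; 2 -1 -1)], sign=+1
I_A²/I_B² = (35/1287)/(224/6435) = 25/32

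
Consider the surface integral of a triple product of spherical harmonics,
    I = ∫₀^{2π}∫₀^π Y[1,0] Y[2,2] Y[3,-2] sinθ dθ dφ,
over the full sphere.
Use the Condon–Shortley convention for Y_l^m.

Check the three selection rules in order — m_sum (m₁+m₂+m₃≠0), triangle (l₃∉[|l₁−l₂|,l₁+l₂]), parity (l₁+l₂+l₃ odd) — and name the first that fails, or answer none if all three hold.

none

Σmᵢ = 0  ✓
l₃∈[|l₁−l₂|,l₁+l₂]=[1,3], have l₃=3  ✓
Σlᵢ = 6 ⇒ even  ✓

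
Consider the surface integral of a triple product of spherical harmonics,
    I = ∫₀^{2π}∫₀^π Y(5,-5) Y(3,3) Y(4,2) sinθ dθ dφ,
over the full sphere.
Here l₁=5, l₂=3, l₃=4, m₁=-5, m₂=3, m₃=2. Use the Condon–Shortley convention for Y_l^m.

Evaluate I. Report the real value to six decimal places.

0.138791

m-sum 0 ✓  L=12 even ✓  2≤4≤8 ✓
Π(2lᵢ+1) = 11×7×9 = 693
triangle coeff Δ(5,3,4) = 1/180180
Σ_t [1,3]: t=1:−1/576 t=2:+1/144 t=3:−1/576 = 1/288
(3j)²=20/1001 [(5 3 4; 0 0 0)], sign=+1
Σ_t [4,4]: t=4:+1/34560 = 1/34560
(3j)²=5/286 [(5 3 4; -5 3 2)], sign=+1
⇒ 4πI² = 450/1859
I = (+1)√(450/1859/(4π)) = 0.13879110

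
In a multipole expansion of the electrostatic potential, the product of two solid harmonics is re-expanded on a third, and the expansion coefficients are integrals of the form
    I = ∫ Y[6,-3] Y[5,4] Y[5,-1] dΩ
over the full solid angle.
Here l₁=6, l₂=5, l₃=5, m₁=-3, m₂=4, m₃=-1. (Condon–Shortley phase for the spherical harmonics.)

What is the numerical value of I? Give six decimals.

-0.020582

m-sum 0 ✓  L=16 even ✓  1≤5≤11 ✓
Π(2lᵢ+1) = 13×11×11 = 1573
triangle coeff Δ(6,5,5) = 1/28588560
Σ_t [1,5]: t=1:−1/345600 t=2:+1/13824 t=3:−1/5184 t=4:+1/13824 t=5:−1/345600 = -7/129600
(3j)²=80/7293 [(6 5 5; 0 0 0)], sign=+1
Σ_t [5,6]: t=5:−1/138240 t=6:+1/155520 = -1/1244160
(3j)²=3/9724 [(6 5 5; -3 4 -1)], sign=-1
⇒ 4πI² = 20/3757
I = (-1)√(20/3757/(4π)) = -0.02058209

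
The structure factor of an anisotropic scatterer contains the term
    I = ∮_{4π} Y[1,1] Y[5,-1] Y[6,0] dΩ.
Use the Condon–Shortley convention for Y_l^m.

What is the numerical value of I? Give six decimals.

0.158246

Checks pass: Σm=0; 12 even; l₃=6∈[4,6].
(2·1+1)(2·5+1)(2·6+1) = 429
Δ: 0! 2! 10! / 13! → 1/858
sum: t=0:+1/14400 = 1/14400
3j²(1 5 6; 0 0 0) = Δ·Π!·Σ² = 6/143  (sign +1)
sum: t=0:+1/34560 = 1/34560
3j²(1 5 6; 1 -1 0) = Δ·Π!·Σ² = 5/286  (sign +1)
combine: 4πI² = 429·6/143·5/286 = 45/143
take √, sign +1: I = 0.15824621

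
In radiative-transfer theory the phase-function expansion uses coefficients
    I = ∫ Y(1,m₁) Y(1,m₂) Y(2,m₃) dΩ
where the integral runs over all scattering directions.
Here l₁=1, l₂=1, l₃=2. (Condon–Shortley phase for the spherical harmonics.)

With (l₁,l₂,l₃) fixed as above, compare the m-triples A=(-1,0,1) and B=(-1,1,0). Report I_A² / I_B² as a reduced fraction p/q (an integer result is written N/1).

3/1

Shared (l₁,l₂,l₃)=(1,1,2): N and (l;000)² cancel in I_A²/I_B².
A: Δ = 0!·2!·2!/5! = 1/30; Racah Σ t=0..0: t=0:+1/2 = 1/2; ⇒ 3j(1 1 2; -1 0 1)² = 1/10, sgn -1
B: Δ = 0!·2!·2!/5! = 1/30; Racah Σ t=0..0: t=0:+1/4 = 1/4; ⇒ 3j(1 1 2; -1 1 0)² = 1/30, sgn +1
I_A²/I_B² = (1/10)/(1/30) = 3/1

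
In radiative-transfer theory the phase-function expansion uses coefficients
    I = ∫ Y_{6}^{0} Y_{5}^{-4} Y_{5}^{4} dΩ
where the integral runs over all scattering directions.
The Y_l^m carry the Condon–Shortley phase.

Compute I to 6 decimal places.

m-sum 0 ✓  L=16 even ✓  1≤5≤11 ✓
Π(2lᵢ+1) = 13×11×11 = 1573
triangle coeff Δ(6,5,5) = 1/28588560
Σ_t [1,5]: t=1:−1/345600 t=2:+1/13824 t=3:−1/5184 t=4:+1/13824 t=5:−1/345600 = -7/129600
(3j)²=80/7293 [(6 5 5; 0 0 0)], sign=+1
Σ_t [0,1]: t=0:+1/3110400 t=1:−1/345600 = -1/388800
(3j)²=192/12155 [(6 5 5; 0 -4 4)], sign=+1
⇒ 4πI² = 1024/3757
I = (+1)√(1024/3757/(4π)) = 0.14727345

0.147273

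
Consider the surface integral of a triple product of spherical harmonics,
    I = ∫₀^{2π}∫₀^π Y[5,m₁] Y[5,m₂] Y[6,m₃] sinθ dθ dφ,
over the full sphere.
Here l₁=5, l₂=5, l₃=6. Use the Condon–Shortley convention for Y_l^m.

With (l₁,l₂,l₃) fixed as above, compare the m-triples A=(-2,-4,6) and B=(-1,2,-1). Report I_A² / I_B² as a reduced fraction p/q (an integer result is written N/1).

Same 5,5,6: normalisation and zero-m 3j drop out of the ratio.
A: Δ: 4! 6! 6! / 17! → 1/28588560; sum: t=1:−1/3110400 = -1/3110400; 3j²(5 5 6; -2 -4 6) = Δ·Π!·Σ² = 21/1105  (sign -1)
B: Δ: 4! 6! 6! / 17! → 1/28588560; sum: t=1:−1/518400 t=2:+1/23040 t=3:−1/10368 t=4:+1/41472 = -1/32400; 3j²(5 5 6; -1 2 -1) = Δ·Π!·Σ² = 128/12155  (sign +1)
I_A²/I_B² = (21/1105)/(128/12155) = 231/128

231/128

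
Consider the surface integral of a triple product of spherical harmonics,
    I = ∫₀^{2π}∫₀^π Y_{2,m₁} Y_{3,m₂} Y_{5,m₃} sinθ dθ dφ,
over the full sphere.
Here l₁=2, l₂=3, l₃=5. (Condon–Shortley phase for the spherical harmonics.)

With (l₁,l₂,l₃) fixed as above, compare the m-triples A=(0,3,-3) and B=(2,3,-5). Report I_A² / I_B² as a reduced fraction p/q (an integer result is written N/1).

Shared (l₁,l₂,l₃)=(2,3,5): N and (l;000)² cancel in I_A²/I_B².
A: Δ = 0!·4!·6!/11! = 1/2310; Racah Σ t=0..0: t=0:+1/2880 = 1/2880; ⇒ 3j(2 3 5; 0 3 -3)² = 2/165, sgn +1
B: Δ = 0!·4!·6!/11! = 1/2310; Racah Σ t=0..0: t=0:+1/17280 = 1/17280; ⇒ 3j(2 3 5; 2 3 -5)² = 1/11, sgn +1
I_A²/I_B² = (2/165)/(1/11) = 2/15

2/15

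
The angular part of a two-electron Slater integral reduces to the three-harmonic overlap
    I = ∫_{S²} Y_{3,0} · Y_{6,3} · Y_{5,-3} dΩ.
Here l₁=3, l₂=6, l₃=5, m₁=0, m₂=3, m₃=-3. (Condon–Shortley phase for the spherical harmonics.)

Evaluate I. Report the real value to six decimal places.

m-sum 0 ✓  L=14 even ✓  3≤5≤9 ✓
Π(2lᵢ+1) = 7×13×11 = 1001
triangle coeff Δ(3,6,5) = 1/675675
Σ_t [1,3]: t=1:−1/8640 t=2:+1/2304 t=3:−1/8640 = 7/34560
(3j)²=7/429 [(3 6 5; 0 0 0)], sign=-1
Σ_t [1,3]: t=1:−1/483840 t=2:+1/20160 t=3:−1/17280 = -1/96768
(3j)²=1/1001 [(3 6 5; 0 3 -3)], sign=-1
⇒ 4πI² = 7/429
I = (+1)√(7/429/(4π)) = 0.03603425

0.036034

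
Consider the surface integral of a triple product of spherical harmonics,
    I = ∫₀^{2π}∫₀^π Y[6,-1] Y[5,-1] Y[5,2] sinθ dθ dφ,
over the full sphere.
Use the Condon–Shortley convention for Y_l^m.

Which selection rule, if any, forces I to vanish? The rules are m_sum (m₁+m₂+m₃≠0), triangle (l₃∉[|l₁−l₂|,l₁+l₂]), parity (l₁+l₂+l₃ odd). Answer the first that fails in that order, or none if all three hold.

none

Σmᵢ = 0  ✓
l₃∈[|l₁−l₂|,l₁+l₂]=[1,11], have l₃=5  ✓
Σlᵢ = 16 ⇒ even  ✓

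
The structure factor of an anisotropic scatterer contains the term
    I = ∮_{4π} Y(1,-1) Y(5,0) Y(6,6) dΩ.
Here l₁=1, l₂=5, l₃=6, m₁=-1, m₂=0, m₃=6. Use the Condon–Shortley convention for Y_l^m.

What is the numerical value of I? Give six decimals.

0.000000

Σmᵢ = 5 ≠ 0, so the φ-integral vanishes; I = 0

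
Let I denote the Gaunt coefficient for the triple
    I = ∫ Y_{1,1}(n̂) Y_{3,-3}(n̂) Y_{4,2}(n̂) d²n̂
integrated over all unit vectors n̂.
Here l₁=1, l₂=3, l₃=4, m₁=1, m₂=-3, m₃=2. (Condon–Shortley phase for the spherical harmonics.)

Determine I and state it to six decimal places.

0.061558

Rules hold: Σm=0, L=8 even, 2≤4≤4.
N = 3·7·9 = 189
Δ = 0!·2!·6!/9! = 1/252
Racah Σ t=0..0: t=0:+1/36 = 1/36
⇒ 3j(1 3 4; 0 0 0)² = 4/63, sgn +1
Racah Σ t=0..0: t=0:+1/1440 = 1/1440
⇒ 3j(1 3 4; 1 -3 2)² = 1/252, sgn +1
4πI² = N·(3j₀)²·(3jₘ)² = 1/21
I = +1·√(0.047619/4π) = 0.06155813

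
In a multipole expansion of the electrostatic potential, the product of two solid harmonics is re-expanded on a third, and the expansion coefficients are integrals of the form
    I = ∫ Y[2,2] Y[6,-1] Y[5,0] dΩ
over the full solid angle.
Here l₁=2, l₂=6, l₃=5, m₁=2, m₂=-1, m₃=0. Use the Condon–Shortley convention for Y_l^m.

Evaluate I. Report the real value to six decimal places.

2 − 1 + 0 = 1 ≠ 0: azimuthal integral kills it; I = 0

0.000000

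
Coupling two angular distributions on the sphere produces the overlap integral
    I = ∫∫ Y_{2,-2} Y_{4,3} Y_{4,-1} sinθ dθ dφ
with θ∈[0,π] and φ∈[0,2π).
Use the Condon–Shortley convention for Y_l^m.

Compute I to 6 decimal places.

0.159270

Checks pass: Σm=0; 10 even; l₃=4∈[2,6].
(2·2+1)(2·4+1)(2·4+1) = 405
Δ: 2! 2! 6! / 11! → 1/13860
sum: t=0:+1/192 t=1:−1/36 t=2:+1/192 = -5/288
3j²(2 4 4; 0 0 0) = Δ·Π!·Σ² = 20/693  (sign -1)
sum: t=2:+1/480 = 1/480
3j²(2 4 4; -2 3 -1) = Δ·Π!·Σ² = 3/110  (sign -1)
combine: 4πI² = 405·20/693·3/110 = 270/847
take √, sign +1: I = 0.15927046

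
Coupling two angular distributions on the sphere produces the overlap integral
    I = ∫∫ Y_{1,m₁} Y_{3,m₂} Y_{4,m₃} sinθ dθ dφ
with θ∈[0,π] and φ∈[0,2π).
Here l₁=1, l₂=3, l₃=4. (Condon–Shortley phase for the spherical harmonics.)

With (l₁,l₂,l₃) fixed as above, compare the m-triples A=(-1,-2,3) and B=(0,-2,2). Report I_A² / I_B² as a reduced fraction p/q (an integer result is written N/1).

7/4

l's match ⇒ only the (l;m) 3-j factors differ between A and B.
A: triangle coeff Δ(1,3,4) = 1/252; Σ_t [0,0]: t=0:+1/240 = 1/240; (3j)²=1/12 [(1 3 4; -1 -2 3)], sign=-1
B: triangle coeff Δ(1,3,4) = 1/252; Σ_t [0,0]: t=0:+1/120 = 1/120; (3j)²=1/21 [(1 3 4; 0 -2 2)], sign=+1
I_A²/I_B² = (1/12)/(1/21) = 7/4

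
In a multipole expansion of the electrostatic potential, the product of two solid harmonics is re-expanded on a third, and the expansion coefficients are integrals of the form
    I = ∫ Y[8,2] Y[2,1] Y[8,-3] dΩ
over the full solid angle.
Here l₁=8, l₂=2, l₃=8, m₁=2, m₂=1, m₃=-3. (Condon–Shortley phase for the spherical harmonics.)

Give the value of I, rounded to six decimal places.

m-sum 0 ✓  L=18 even ✓  6≤8≤10 ✓
Π(2lᵢ+1) = 17×5×17 = 1445
triangle coeff Δ(8,2,8) = 1/348840
Σ_t [0,2]: t=0:+1/116121600 t=1:−1/25401600 t=2:+1/116121600 = -1/45158400
(3j)²=24/1615 [(8 2 8; 0 0 0)], sign=-1
Σ_t [1,2]: t=1:−1/87091200 t=2:+1/174182400 = -1/174182400
(3j)²=55/7752 [(8 2 8; 2 1 -3)], sign=+1
⇒ 4πI² = 55/361
I = (-1)√(55/361/(4π)) = -0.11010900

-0.110109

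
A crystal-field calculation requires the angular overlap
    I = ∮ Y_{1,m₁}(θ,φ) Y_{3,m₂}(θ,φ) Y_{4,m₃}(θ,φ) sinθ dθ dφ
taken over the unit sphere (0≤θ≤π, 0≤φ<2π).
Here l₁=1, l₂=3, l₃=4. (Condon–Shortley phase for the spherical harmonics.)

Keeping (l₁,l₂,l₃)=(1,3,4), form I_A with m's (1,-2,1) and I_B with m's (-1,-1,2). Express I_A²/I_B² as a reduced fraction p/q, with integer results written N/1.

1/5

Same 1,3,4: normalisation and zero-m 3j drop out of the ratio.
A: Δ: 0! 2! 6! / 9! → 1/252; sum: t=0:+1/240 = 1/240; 3j²(1 3 4; 1 -2 1) = Δ·Π!·Σ² = 1/84  (sign -1)
B: Δ: 0! 2! 6! / 9! → 1/252; sum: t=0:+1/96 = 1/96; 3j²(1 3 4; -1 -1 2) = Δ·Π!·Σ² = 5/84  (sign +1)
I_A²/I_B² = (1/84)/(5/84) = 1/5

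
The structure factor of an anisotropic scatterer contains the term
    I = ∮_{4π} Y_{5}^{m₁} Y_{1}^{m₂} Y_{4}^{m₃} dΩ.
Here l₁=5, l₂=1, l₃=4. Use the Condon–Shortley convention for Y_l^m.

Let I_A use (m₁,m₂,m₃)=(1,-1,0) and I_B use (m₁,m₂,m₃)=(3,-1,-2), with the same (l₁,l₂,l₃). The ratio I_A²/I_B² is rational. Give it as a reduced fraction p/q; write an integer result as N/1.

Same 5,1,4: normalisation and zero-m 3j drop out of the ratio.
A: Δ: 2! 8! 0! / 11! → 1/495; sum: t=0:+1/1152 = 1/1152; 3j²(5 1 4; 1 -1 0) = Δ·Π!·Σ² = 1/33  (sign +1)
B: Δ: 2! 8! 0! / 11! → 1/495; sum: t=0:+1/2880 = 1/2880; 3j²(5 1 4; 3 -1 -2) = Δ·Π!·Σ² = 28/495  (sign +1)
I_A²/I_B² = (1/33)/(28/495) = 15/28

15/28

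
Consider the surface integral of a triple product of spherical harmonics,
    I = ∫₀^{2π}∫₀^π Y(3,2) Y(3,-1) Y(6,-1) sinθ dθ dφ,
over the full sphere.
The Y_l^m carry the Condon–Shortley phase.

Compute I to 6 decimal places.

m-sum 0 ✓  L=12 even ✓  0≤6≤6 ✓
Π(2lᵢ+1) = 7×7×13 = 637
triangle coeff Δ(3,3,6) = 1/12012
Σ_t [0,0]: t=0:+1/1296 = 1/1296
(3j)²=100/3003 [(3 3 6; 0 0 0)], sign=+1
Σ_t [0,0]: t=0:+1/5760 = 1/5760
(3j)²=5/572 [(3 3 6; 2 -1 -1)], sign=-1
⇒ 4πI² = 875/4719
I = (-1)√(875/4719/(4π)) = -0.12147142

-0.121471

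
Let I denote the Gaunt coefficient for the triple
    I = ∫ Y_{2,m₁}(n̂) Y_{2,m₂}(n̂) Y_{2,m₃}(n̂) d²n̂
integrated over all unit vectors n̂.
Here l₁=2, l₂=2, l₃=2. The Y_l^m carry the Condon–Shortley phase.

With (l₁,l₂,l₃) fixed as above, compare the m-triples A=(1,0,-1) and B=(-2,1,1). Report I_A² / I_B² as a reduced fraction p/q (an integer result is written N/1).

1/6

Same 2,2,2: normalisation and zero-m 3j drop out of the ratio.
A: Δ: 2! 2! 2! / 7! → 1/630; sum: t=0:+1/4 t=1:−1/2 = -1/4; 3j²(2 2 2; 1 0 -1) = Δ·Π!·Σ² = 1/70  (sign +1)
B: Δ: 2! 2! 2! / 7! → 1/630; sum: t=2:+1/4 = 1/4; 3j²(2 2 2; -2 1 1) = Δ·Π!·Σ² = 3/35  (sign -1)
I_A²/I_B² = (1/70)/(3/35) = 1/6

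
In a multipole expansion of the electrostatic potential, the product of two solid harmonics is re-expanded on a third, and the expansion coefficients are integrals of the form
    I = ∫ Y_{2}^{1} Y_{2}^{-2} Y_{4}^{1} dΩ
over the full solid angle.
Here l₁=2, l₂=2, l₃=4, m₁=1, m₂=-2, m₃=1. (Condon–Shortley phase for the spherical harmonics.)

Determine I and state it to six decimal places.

Rules hold: Σm=0, L=8 even, 0≤4≤4.
N = 5·5·9 = 225
Δ = 0!·4!·4!/9! = 1/630
Racah Σ t=0..0: t=0:+1/16 = 1/16
⇒ 3j(2 2 4; 0 0 0)² = 2/35, sgn +1
Racah Σ t=0..0: t=0:+1/144 = 1/144
⇒ 3j(2 2 4; 1 -2 1)² = 1/126, sgn -1
4πI² = N·(3j₀)²·(3jₘ)² = 5/49
I = -1·√(0.102041/4π) = -0.09011188

-0.090112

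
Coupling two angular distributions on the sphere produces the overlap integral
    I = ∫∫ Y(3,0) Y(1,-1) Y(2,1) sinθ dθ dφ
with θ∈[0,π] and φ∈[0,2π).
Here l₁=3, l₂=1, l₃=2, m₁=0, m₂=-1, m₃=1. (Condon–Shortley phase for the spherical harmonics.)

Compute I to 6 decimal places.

Checks pass: Σm=0; 6 even; l₃=2∈[2,4].
(2·3+1)(2·1+1)(2·2+1) = 105
Δ: 2! 4! 0! / 7! → 1/105
sum: t=1:−1/4 = -1/4
3j²(3 1 2; 0 0 0) = Δ·Π!·Σ² = 3/35  (sign -1)
sum: t=0:+1/12 = 1/12
3j²(3 1 2; 0 -1 1) = Δ·Π!·Σ² = 1/35  (sign -1)
combine: 4πI² = 105·3/35·1/35 = 9/35
take √, sign +1: I = 0.14304817

0.143048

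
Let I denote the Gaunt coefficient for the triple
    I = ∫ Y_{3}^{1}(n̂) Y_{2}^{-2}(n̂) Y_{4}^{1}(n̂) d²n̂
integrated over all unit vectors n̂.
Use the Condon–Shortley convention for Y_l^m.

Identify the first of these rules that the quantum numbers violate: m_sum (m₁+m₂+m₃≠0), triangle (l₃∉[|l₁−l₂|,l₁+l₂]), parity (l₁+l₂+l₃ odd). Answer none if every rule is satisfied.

azimuthal sum: 1 − 2 + 1 = 0  ✓
1 ≤ 4 ≤ 5 (triangle on l)  ✓
L = 3 + 2 + 4 = 9 (odd)  ✗

parity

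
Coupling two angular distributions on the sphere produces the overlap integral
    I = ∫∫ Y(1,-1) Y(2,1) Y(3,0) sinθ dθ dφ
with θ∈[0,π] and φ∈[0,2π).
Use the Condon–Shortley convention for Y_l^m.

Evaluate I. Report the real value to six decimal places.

m-sum 0 ✓  L=6 even ✓  1≤3≤3 ✓
Π(2lᵢ+1) = 3×5×7 = 105
triangle coeff Δ(1,2,3) = 1/105
Σ_t [0,0]: t=0:+1/4 = 1/4
(3j)²=3/35 [(1 2 3; 0 0 0)], sign=-1
Σ_t [0,0]: t=0:+1/12 = 1/12
(3j)²=1/35 [(1 2 3; -1 1 0)], sign=-1
⇒ 4πI² = 9/35
I = (+1)√(9/35/(4π)) = 0.14304817

0.143048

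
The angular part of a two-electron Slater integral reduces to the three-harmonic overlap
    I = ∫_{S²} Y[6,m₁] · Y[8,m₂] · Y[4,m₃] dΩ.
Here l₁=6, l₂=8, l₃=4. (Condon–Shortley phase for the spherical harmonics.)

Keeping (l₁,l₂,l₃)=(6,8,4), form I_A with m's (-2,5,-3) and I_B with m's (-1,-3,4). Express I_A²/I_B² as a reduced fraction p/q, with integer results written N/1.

Shared (l₁,l₂,l₃)=(6,8,4): N and (l;000)² cancel in I_A²/I_B².
A: Δ = 10!·2!·6!/19! = 1/23279256; Racah Σ t=7..8: t=7:−1/21772800 t=8:+1/19353600 = 1/174182400; ⇒ 3j(6 8 4; -2 5 -3)² = 1/3876, sgn -1
B: Δ = 10!·2!·6!/19! = 1/23279256; Racah Σ t=5..5: t=5:−1/20736000 = -1/20736000; ⇒ 3j(6 8 4; -1 -3 4)² = 49/4199, sgn -1
I_A²/I_B² = (1/3876)/(49/4199) = 13/588

13/588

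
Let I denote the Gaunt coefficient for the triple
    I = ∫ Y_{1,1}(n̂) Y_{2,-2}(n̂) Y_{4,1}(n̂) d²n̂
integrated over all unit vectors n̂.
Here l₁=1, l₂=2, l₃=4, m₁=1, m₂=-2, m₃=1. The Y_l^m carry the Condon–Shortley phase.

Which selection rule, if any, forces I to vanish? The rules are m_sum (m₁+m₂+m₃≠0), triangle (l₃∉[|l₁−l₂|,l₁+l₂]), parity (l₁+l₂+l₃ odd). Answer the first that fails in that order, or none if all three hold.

triangle

azimuthal sum: 1 − 2 + 1 = 0  ✓
1 ≤ 4 ≤ 3 (triangle on l)  ✗
L = 1 + 2 + 4 = 7 (odd)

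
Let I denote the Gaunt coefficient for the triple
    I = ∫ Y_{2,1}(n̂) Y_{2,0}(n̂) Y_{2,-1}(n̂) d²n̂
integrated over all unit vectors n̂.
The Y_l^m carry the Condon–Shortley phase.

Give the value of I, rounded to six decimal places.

-0.090112

Rules hold: Σm=0, L=6 even, 0≤2≤4.
N = 5·5·5 = 125
Δ = 2!·2!·2!/7! = 1/630
Racah Σ t=0..2: t=0:+1/8 t=1:−1/1 t=2:+1/8 = -3/4
⇒ 3j(2 2 2; 0 0 0)² = 2/35, sgn -1
Racah Σ t=0..1: t=0:+1/4 t=1:−1/2 = -1/4
⇒ 3j(2 2 2; 1 0 -1)² = 1/70, sgn +1
4πI² = N·(3j₀)²·(3jₘ)² = 5/49
I = -1·√(0.102041/4π) = -0.09011188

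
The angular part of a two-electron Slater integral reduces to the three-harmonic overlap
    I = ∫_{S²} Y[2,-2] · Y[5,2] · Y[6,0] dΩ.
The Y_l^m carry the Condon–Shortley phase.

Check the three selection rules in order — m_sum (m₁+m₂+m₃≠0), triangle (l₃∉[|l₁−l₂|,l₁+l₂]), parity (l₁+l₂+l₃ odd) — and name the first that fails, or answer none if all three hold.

parity

m₁+m₂+m₃ = -2 + 2 + 0 = 0  ✓
triangle: |2−5|=3 ≤ l₃=6 ≤ 2+5=7  ✓
parity: l₁+l₂+l₃ = 13 is odd  ✗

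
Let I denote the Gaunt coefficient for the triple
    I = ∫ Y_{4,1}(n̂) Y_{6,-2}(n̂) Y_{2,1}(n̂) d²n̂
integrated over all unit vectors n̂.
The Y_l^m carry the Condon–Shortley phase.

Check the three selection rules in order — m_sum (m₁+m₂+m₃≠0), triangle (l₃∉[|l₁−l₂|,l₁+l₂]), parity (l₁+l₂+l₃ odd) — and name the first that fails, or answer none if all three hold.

none

m₁+m₂+m₃ = 1 − 2 + 1 = 0  ✓
triangle: |4−6|=2 ≤ l₃=2 ≤ 4+6=10  ✓
parity: l₁+l₂+l₃ = 12 is even  ✓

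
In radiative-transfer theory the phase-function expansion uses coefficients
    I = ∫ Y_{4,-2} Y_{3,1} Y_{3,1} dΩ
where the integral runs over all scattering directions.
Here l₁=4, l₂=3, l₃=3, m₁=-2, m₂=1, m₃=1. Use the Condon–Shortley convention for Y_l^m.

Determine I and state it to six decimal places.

0.162193

m-sum 0 ✓  L=10 even ✓  1≤3≤7 ✓
Π(2lᵢ+1) = 9×7×7 = 441
triangle coeff Δ(4,3,3) = 1/34650
Σ_t [1,3]: t=1:−1/72 t=2:+1/16 t=3:−1/72 = 5/144
(3j)²=2/77 [(4 3 3; 0 0 0)], sign=-1
Σ_t [2,4]: t=2:+1/192 t=3:−1/36 t=4:+1/192 = -5/288
(3j)²=20/693 [(4 3 3; -2 1 1)], sign=-1
⇒ 4πI² = 40/121
I = (+1)√(40/121/(4π)) = 0.16219310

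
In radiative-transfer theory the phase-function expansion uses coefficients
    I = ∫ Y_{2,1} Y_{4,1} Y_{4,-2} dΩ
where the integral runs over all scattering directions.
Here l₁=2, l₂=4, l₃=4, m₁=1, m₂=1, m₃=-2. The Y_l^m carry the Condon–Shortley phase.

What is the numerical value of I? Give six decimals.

m-sum 0 ✓  L=10 even ✓  2≤4≤6 ✓
Π(2lᵢ+1) = 5×9×9 = 405
triangle coeff Δ(2,4,4) = 1/13860
Σ_t [0,2]: t=0:+1/192 t=1:−1/36 t=2:+1/192 = -5/288
(3j)²=20/693 [(2 4 4; 0 0 0)], sign=-1
Σ_t [0,1]: t=0:+1/240 t=1:−1/96 = -1/160
(3j)²=27/1540 [(2 4 4; 1 1 -2)], sign=-1
⇒ 4πI² = 1215/5929
I = (+1)√(1215/5929/(4π)) = 0.12770047

0.127700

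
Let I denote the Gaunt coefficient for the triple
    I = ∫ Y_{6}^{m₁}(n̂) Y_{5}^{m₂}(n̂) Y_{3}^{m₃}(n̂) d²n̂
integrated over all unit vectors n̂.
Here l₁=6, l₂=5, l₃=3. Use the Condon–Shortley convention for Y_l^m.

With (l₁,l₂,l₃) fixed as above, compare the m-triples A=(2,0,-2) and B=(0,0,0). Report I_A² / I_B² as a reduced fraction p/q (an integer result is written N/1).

Same 6,5,3: normalisation and zero-m 3j drop out of the ratio.
A: Δ: 8! 4! 2! / 15! → 1/675675; sum: t=3:−1/8640 t=4:+1/13824 = -1/23040; 3j²(6 5 3; 2 0 -2) = Δ·Π!·Σ² = 2/429  (sign +1)
B: Δ: 8! 4! 2! / 15! → 1/675675; sum: t=3:−1/8640 t=4:+1/2304 t=5:−1/8640 = 7/34560; 3j²(6 5 3; 0 0 0) = Δ·Π!·Σ² = 7/429  (sign -1)
I_A²/I_B² = (2/429)/(7/429) = 2/7

2/7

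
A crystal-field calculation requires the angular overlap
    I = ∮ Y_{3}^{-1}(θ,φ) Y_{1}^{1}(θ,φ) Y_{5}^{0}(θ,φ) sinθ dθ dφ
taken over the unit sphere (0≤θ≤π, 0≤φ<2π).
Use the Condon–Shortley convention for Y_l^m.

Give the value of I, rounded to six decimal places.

|3−1|≤5≤3+1 violated ⇒ I = 0

0.000000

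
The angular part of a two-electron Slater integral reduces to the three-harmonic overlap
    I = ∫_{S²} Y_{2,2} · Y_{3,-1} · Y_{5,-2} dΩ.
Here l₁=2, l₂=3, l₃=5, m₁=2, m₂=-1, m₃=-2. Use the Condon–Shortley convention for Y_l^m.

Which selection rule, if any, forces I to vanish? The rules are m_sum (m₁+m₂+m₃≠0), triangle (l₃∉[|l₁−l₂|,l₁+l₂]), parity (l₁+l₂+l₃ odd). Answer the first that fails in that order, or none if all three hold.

Σmᵢ = -1  ✗
l₃∈[|l₁−l₂|,l₁+l₂]=[1,5], have l₃=5
Σlᵢ = 10 ⇒ even

m_sum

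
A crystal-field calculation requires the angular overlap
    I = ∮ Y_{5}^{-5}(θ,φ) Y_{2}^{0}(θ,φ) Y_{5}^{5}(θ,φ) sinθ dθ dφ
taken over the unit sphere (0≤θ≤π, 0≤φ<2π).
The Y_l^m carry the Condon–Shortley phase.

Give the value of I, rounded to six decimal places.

0.242609

m-sum 0 ✓  L=12 even ✓  3≤5≤7 ✓
Π(2lᵢ+1) = 11×5×11 = 605
triangle coeff Δ(5,2,5) = 1/38610
Σ_t [0,2]: t=0:+1/2880 t=1:−1/576 t=2:+1/2880 = -1/960
(3j)²=10/429 [(5 2 5; 0 0 0)], sign=+1
Σ_t [2,2]: t=2:+1/161280 = 1/161280
(3j)²=15/286 [(5 2 5; -5 0 5)], sign=+1
⇒ 4πI² = 125/169
I = (+1)√(125/169/(4π)) = 0.24260890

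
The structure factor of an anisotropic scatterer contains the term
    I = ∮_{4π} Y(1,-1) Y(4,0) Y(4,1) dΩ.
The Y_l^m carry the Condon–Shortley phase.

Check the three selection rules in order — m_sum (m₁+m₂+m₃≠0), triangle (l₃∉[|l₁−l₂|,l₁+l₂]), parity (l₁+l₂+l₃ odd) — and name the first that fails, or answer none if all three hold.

parity

azimuthal sum: -1 + 0 + 1 = 0  ✓
3 ≤ 4 ≤ 5 (triangle on l)  ✓
L = 1 + 4 + 4 = 9 (odd)  ✗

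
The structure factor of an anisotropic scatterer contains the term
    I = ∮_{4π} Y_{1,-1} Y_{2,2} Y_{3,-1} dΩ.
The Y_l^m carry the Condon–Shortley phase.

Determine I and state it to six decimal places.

-0.082589

m-sum 0 ✓  L=6 even ✓  1≤3≤3 ✓
Π(2lᵢ+1) = 3×5×7 = 105
triangle coeff Δ(1,2,3) = 1/105
Σ_t [0,0]: t=0:+1/4 = 1/4
(3j)²=3/35 [(1 2 3; 0 0 0)], sign=-1
Σ_t [0,0]: t=0:+1/48 = 1/48
(3j)²=1/105 [(1 2 3; -1 2 -1)], sign=+1
⇒ 4πI² = 3/35
I = (-1)√(3/35/(4π)) = -0.08258890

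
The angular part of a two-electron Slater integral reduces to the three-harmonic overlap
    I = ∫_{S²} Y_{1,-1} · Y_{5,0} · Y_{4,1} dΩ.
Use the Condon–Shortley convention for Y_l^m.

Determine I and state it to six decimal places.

0.155288

m-sum 0 ✓  L=10 even ✓  4≤4≤6 ✓
Π(2lᵢ+1) = 3×11×9 = 297
triangle coeff Δ(1,5,4) = 1/495
Σ_t [1,1]: t=1:−1/576 = -1/576
(3j)²=5/99 [(1 5 4; 0 0 0)], sign=-1
Σ_t [2,2]: t=2:+1/1440 = 1/1440
(3j)²=2/99 [(1 5 4; -1 0 1)], sign=-1
⇒ 4πI² = 10/33
I = (+1)√(10/33/(4π)) = 0.15528807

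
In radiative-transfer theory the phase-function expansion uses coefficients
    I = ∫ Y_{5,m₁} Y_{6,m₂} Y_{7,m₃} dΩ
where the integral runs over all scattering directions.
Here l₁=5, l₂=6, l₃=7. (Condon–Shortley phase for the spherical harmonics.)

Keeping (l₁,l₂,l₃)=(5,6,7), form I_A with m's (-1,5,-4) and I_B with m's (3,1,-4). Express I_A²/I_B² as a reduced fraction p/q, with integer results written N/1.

l's match ⇒ only the (l;m) 3-j factors differ between A and B.
A: triangle coeff Δ(5,6,7) = 1/174594420; Σ_t [3,4]: t=3:−1/8709120 t=4:+1/5806080 = 1/17418240; (3j)²=275/88179 [(5 6 7; -1 5 -4)], sign=-1
B: triangle coeff Δ(5,6,7) = 1/174594420; Σ_t [0,2]: t=0:+1/5806080 t=1:−1/1036800 t=2:+1/2073600 = -1/3225600; (3j)²=27/4199 [(5 6 7; 3 1 -4)], sign=+1
I_A²/I_B² = (275/88179)/(27/4199) = 275/567

275/567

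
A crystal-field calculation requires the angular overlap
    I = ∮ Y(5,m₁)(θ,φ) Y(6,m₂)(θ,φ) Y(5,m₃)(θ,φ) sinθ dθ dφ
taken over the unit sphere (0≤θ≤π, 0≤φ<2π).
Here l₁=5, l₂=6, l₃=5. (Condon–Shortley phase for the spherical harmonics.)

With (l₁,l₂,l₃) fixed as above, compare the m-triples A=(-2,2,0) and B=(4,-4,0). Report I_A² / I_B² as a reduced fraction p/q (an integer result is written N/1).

5/18

l's match ⇒ only the (l;m) 3-j factors differ between A and B.
A: triangle coeff Δ(5,6,5) = 1/28588560; Σ_t [3,6]: t=3:−1/103680 t=4:+1/13824 t=5:−1/17280 t=6:+1/207360 = 1/103680; (3j)²=10/7293 [(5 6 5; -2 2 0)], sign=-1
B: triangle coeff Δ(5,6,5) = 1/28588560; Σ_t [0,1]: t=0:+1/207360 t=1:−1/345600 = 1/518400; (3j)²=12/2431 [(5 6 5; 4 -4 0)], sign=-1
I_A²/I_B² = (10/7293)/(12/2431) = 5/18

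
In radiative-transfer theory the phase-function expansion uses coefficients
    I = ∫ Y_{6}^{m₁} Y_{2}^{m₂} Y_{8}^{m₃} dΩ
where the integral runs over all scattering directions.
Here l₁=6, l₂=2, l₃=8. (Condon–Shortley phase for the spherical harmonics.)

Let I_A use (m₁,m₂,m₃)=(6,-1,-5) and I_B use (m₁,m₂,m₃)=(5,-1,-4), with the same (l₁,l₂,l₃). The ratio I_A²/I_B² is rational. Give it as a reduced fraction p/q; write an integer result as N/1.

13/48

l's match ⇒ only the (l;m) 3-j factors differ between A and B.
A: triangle coeff Δ(6,2,8) = 1/30940; Σ_t [0,0]: t=0:+1/2874009600 = 1/2874009600; (3j)²=1/2380 [(6 2 8; 6 -1 -5)], sign=-1
B: triangle coeff Δ(6,2,8) = 1/30940; Σ_t [0,0]: t=0:+1/239500800 = 1/239500800; (3j)²=12/7735 [(6 2 8; 5 -1 -4)], sign=+1
I_A²/I_B² = (1/2380)/(12/7735) = 13/48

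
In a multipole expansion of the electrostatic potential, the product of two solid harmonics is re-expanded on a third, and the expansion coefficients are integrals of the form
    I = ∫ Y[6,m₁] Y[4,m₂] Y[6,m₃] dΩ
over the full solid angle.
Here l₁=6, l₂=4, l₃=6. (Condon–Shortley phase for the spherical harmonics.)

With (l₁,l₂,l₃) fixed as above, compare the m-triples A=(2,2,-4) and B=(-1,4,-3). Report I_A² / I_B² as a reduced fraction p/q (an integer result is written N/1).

529/4116

Same 6,4,6: normalisation and zero-m 3j drop out of the ratio.
A: Δ: 4! 8! 4! / 17! → 1/15315300; sum: t=2:+1/138240 t=3:−1/181440 t=4:+1/3870720 = 23/11612160; 3j²(6 4 6; 2 2 -4) = Δ·Π!·Σ² = 529/204204  (sign +1)
B: Δ: 4! 8! 4! / 17! → 1/15315300; sum: t=4:+1/414720 = 1/414720; 3j²(6 4 6; -1 4 -3) = Δ·Π!·Σ² = 49/2431  (sign -1)
I_A²/I_B² = (529/204204)/(49/2431) = 529/4116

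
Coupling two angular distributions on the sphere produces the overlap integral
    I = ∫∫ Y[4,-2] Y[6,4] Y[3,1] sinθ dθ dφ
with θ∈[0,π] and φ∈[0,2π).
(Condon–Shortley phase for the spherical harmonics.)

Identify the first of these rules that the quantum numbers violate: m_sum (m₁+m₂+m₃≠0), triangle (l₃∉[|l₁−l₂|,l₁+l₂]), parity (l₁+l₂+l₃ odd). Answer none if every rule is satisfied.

m_sum

m₁+m₂+m₃ = -2 + 4 + 1 = 3  ✗
triangle: |4−6|=2 ≤ l₃=3 ≤ 4+6=10
parity: l₁+l₂+l₃ = 13 is odd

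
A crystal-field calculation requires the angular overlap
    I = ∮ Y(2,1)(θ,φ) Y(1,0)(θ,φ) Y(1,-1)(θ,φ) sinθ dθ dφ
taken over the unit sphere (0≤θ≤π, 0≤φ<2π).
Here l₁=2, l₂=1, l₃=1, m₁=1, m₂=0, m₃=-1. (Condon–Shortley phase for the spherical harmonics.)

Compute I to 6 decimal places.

-0.218510

Checks pass: Σm=0; 4 even; l₃=1∈[1,3].
(2·2+1)(2·1+1)(2·1+1) = 45
Δ: 2! 2! 0! / 5! → 1/30
sum: t=1:−1/1 = -1/1
3j²(2 1 1; 0 0 0) = Δ·Π!·Σ² = 2/15  (sign +1)
sum: t=1:−1/2 = -1/2
3j²(2 1 1; 1 0 -1) = Δ·Π!·Σ² = 1/10  (sign -1)
combine: 4πI² = 45·2/15·1/10 = 3/5
take √, sign -1: I = -0.21850969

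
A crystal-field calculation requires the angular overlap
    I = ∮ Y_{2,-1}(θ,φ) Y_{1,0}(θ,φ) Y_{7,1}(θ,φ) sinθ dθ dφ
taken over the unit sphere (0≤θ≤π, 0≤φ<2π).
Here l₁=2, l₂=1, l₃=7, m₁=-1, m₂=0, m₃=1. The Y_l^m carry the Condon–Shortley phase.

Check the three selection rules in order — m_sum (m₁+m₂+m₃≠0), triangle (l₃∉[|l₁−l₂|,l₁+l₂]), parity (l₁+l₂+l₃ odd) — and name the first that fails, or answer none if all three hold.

triangle

Σmᵢ = 0  ✓
l₃∈[|l₁−l₂|,l₁+l₂]=[1,3], have l₃=7  ✗
Σlᵢ = 10 ⇒ even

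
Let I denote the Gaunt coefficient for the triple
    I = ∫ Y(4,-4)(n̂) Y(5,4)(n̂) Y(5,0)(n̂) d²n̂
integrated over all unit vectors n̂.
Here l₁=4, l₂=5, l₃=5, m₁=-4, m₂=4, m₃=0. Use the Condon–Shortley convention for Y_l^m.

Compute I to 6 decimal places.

0.130198

Rules hold: Σm=0, L=14 even, 1≤5≤9.
N = 9·11·11 = 1089
Δ = 4!·4!·6!/15! = 1/3153150
Racah Σ t=0..4: t=0:+1/69120 t=1:−1/1728 t=2:+1/576 t=3:−1/1728 t=4:+1/69120 = 7/11520
⇒ 3j(4 5 5; 0 0 0)² = 2/143, sgn -1
Racah Σ t=4..4: t=4:+1/69120 = 1/69120
⇒ 3j(4 5 5; -4 4 0)² = 2/143, sgn -1
4πI² = N·(3j₀)²·(3jₘ)² = 36/169
I = +1·√(0.213018/4π) = 0.13019760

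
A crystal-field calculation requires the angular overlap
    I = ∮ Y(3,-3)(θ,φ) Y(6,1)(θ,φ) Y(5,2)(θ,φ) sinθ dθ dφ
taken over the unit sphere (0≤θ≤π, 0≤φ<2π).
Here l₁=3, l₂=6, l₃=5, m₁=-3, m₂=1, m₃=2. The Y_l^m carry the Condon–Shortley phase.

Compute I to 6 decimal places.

0.145631

Rules hold: Σm=0, L=14 even, 3≤5≤9.
N = 7·13·11 = 1001
Δ = 4!·2!·8!/15! = 1/675675
Racah Σ t=1..3: t=1:−1/8640 t=2:+1/2304 t=3:−1/8640 = 7/34560
⇒ 3j(3 6 5; 0 0 0)² = 7/429, sgn -1
Racah Σ t=4..4: t=4:+1/34560 = 1/34560
⇒ 3j(3 6 5; -3 1 2)² = 7/429, sgn -1
4πI² = N·(3j₀)²·(3jₘ)² = 343/1287
I = +1·√(0.266511/4π) = 0.14563067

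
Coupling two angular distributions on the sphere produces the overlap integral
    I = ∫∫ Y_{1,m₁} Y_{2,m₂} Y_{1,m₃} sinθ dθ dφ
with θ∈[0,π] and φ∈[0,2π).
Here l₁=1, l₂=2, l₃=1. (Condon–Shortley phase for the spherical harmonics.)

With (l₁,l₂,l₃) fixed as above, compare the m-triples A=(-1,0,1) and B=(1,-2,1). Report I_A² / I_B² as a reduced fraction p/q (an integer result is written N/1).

1/6

Shared (l₁,l₂,l₃)=(1,2,1): N and (l;000)² cancel in I_A²/I_B².
A: Δ = 2!·0!·2!/5! = 1/30; Racah Σ t=2..2: t=2:+1/4 = 1/4; ⇒ 3j(1 2 1; -1 0 1)² = 1/30, sgn +1
B: Δ = 2!·0!·2!/5! = 1/30; Racah Σ t=0..0: t=0:+1/4 = 1/4; ⇒ 3j(1 2 1; 1 -2 1)² = 1/5, sgn +1
I_A²/I_B² = (1/30)/(1/5) = 1/6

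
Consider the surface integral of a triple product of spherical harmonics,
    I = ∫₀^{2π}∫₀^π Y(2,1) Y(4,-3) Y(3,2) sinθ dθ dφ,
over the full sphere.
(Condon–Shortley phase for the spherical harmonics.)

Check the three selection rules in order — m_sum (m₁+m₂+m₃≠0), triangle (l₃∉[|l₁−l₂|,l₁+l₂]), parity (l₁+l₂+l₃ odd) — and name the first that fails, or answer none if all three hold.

Σmᵢ = 0  ✓
l₃∈[|l₁−l₂|,l₁+l₂]=[2,6], have l₃=3  ✓
Σlᵢ = 9 ⇒ odd  ✗

parity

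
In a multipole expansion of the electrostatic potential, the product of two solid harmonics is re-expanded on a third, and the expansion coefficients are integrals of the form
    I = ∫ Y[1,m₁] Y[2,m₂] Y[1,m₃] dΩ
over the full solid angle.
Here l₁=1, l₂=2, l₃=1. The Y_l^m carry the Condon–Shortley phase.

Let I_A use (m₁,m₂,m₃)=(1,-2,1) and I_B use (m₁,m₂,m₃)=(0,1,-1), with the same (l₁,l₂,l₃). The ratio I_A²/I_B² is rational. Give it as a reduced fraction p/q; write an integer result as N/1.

l's match ⇒ only the (l;m) 3-j factors differ between A and B.
A: triangle coeff Δ(1,2,1) = 1/30; Σ_t [0,0]: t=0:+1/4 = 1/4; (3j)²=1/5 [(1 2 1; 1 -2 1)], sign=+1
B: triangle coeff Δ(1,2,1) = 1/30; Σ_t [1,1]: t=1:−1/2 = -1/2; (3j)²=1/10 [(1 2 1; 0 1 -1)], sign=-1
I_A²/I_B² = (1/5)/(1/10) = 2/1

2/1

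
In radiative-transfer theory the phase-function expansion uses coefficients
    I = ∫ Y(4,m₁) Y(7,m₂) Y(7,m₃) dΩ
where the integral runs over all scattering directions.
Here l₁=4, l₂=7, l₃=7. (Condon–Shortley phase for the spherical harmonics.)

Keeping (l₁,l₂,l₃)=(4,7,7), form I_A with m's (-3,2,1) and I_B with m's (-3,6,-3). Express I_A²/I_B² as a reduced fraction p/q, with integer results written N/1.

Shared (l₁,l₂,l₃)=(4,7,7): N and (l;000)² cancel in I_A²/I_B².
A: Δ = 4!·4!·10!/19! = 1/58198140; Racah Σ t=3..4: t=3:−1/2488320 t=4:+1/2073600 = 1/12441600; ⇒ 3j(4 7 7; -3 2 1)² = 98/138567, sgn +1
B: Δ = 4!·4!·10!/19! = 1/58198140; Racah Σ t=3..4: t=3:−1/522547200 t=4:+1/52254720 = 1/58060800; ⇒ 3j(4 7 7; -3 6 -3)² = 9/646, sgn +1
I_A²/I_B² = (98/138567)/(9/646) = 196/3861

196/3861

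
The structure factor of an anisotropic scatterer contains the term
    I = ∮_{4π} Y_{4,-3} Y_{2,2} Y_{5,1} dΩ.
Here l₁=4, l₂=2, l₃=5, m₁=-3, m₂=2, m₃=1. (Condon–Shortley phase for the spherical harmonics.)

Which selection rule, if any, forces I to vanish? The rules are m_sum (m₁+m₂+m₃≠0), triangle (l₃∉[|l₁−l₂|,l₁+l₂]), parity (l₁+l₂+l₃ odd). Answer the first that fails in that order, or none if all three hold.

Σmᵢ = 0  ✓
l₃∈[|l₁−l₂|,l₁+l₂]=[2,6], have l₃=5  ✓
Σlᵢ = 11 ⇒ odd  ✗

parity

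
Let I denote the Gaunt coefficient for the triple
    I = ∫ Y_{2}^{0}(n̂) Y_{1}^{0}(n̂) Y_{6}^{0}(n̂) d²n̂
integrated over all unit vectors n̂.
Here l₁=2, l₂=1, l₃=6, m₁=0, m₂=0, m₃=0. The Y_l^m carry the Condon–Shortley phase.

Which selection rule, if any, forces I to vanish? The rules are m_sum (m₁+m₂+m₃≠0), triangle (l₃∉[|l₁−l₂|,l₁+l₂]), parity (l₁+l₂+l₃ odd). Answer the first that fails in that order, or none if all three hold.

Σmᵢ = 0  ✓
l₃∈[|l₁−l₂|,l₁+l₂]=[1,3], have l₃=6  ✗
Σlᵢ = 9 ⇒ odd

triangle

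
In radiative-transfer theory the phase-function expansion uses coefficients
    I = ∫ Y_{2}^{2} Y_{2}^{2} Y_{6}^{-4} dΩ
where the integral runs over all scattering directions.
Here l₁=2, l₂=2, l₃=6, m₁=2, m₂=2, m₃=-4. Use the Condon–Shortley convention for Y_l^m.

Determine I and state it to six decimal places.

0.000000

triangle: need 0≤l₃≤4, have 6; I=0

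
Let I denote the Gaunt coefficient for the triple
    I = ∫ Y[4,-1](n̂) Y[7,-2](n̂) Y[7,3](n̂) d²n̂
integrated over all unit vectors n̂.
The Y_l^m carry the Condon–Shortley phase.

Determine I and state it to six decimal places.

-0.130365

Checks pass: Σm=0; 18 even; l₃=7∈[3,11].
(2·4+1)(2·7+1)(2·7+1) = 2025
Δ: 4! 4! 10! / 19! → 1/58198140
sum: t=0:+1/17418240 t=1:−1/622080 t=2:+1/230400 t=3:−1/622080 t=4:+1/17418240 = 1/806400
3j²(4 7 7; 0 0 0) = Δ·Π!·Σ² = 2268/230945  (sign -1)
sum: t=1:−1/2488320 t=2:+1/725760 t=3:−1/1935360 t=4:+1/52254720 = 5/10450944
3j²(4 7 7; -1 -2 3) = Δ·Π!·Σ² = 31250/2909907  (sign +1)
combine: 4πI² = 2025·2268/230945·31250/2909907 = 455625000/2133423721
take √, sign -1: I = -0.13036478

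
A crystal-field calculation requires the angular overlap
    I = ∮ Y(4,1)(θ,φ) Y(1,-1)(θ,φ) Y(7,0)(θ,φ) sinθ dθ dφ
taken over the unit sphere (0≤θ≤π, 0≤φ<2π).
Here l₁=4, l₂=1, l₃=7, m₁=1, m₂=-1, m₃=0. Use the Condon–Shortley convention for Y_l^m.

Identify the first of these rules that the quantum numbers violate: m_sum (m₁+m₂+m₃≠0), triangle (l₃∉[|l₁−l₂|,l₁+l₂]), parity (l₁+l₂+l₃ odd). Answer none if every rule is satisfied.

m₁+m₂+m₃ = 1 − 1 + 0 = 0  ✓
triangle: |4−1|=3 ≤ l₃=7 ≤ 4+1=5  ✗
parity: l₁+l₂+l₃ = 12 is even

triangle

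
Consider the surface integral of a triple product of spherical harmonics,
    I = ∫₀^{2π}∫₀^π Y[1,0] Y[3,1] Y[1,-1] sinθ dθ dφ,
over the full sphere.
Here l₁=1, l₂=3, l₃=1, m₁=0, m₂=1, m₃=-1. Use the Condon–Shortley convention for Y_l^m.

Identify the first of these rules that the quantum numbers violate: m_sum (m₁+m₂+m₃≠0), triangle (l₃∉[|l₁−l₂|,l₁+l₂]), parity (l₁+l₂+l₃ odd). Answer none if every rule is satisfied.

triangle

m₁+m₂+m₃ = 0 + 1 − 1 = 0  ✓
triangle: |1−3|=2 ≤ l₃=1 ≤ 1+3=4  ✗
parity: l₁+l₂+l₃ = 5 is odd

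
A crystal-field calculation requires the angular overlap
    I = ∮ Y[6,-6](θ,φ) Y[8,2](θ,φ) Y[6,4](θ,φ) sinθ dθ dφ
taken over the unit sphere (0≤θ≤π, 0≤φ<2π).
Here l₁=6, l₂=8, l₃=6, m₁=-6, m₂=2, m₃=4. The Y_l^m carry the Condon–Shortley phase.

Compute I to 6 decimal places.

0.078668

Checks pass: Σm=0; 20 even; l₃=6∈[2,14].
(2·6+1)(2·8+1)(2·6+1) = 2873
Δ: 8! 4! 8! / 21! → 1/1309458150
sum: t=2:+1/49766400 t=3:−1/3110400 t=4:+1/1327104 t=5:−1/3110400 t=6:+1/49766400 = 1/6635520
3j²(6 8 6; 0 0 0) = Δ·Π!·Σ² = 350/46189  (sign +1)
sum: t=8:+1/1393459200 = 1/1393459200
3j²(6 8 6; -6 2 4) = Δ·Π!·Σ² = 15/4199  (sign +1)
combine: 4πI² = 2873·350/46189·15/4199 = 5250/67507
take √, sign +1: I = 0.07866840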